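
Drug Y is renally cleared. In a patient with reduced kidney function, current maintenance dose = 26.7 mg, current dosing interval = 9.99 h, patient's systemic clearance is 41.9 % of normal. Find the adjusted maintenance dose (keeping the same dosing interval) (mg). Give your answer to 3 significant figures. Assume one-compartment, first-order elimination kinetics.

11.2 mg

To keep the same average steady-state level, dosing rate must scale with clearance.
CL ratio = 41.9 / 100 = 0.4190
New dose (same interval) = 26.7 × 0.4190 = 11.19 mg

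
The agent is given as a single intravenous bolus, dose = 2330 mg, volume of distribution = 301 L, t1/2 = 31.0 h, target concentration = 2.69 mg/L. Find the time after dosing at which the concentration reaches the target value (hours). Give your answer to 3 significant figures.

47.3 h

C₀ = Dose / Vd = 2330 / 301 = 7.741 mg/L
k = ln2 / t½ = 0.693147 / 31.0 = 0.02236 h⁻¹
t = ln(C₀ / C) / k = ln(7.741 / 2.69) / 0.02236
  = ln(2.878) / 0.02236 = 1.057 / 0.02236 = 47.27 h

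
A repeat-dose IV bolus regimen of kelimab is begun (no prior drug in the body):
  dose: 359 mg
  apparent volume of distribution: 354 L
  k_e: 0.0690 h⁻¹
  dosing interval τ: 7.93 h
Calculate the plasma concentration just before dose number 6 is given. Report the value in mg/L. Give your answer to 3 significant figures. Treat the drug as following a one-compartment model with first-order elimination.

1.30 mg/L

C₀ per dose = Dose / Vd = 359 / 354 = 1.014 mg/L
Fraction remaining after one interval: r = e^(−kτ) = e^(−0.06900 × 7.93) = 0.5786
Before dose 6, 5 doses have been given (aged 1τ, 2τ, 3τ, 4τ, 5τ).
C_trough = C₀ × (r + r² + … + r^5) = C₀ × r(1−r^5)/(1−r)
        = 1.014 × 0.5786 × (1 − 0.06485) / (1 − 0.5786) = 1.302 mg/L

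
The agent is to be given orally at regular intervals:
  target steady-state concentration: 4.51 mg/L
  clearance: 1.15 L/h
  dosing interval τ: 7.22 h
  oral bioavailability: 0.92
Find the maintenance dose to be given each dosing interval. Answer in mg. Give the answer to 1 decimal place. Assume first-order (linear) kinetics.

At steady state, F × (Dose/τ) = Css × CL.
Dose = Css × CL × τ / F = 4.51 × 1.150 × 7.22 / 0.92 = 40.70 mg

40.7 mg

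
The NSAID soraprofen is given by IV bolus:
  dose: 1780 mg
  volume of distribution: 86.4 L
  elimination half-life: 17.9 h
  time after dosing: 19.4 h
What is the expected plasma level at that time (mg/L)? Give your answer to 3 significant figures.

C₀ = Dose / Vd = 1780 / 86.4 = 20.60 mg/L
k = ln2 / t½ = 0.693147 / 17.9 = 0.03872 h⁻¹
C = C₀ · e^(−k·t) = 20.60 × e^(−0.03872 × 19.4)
  = 20.60 × 0.4718 = 9.719 mg/L

9.72 mg/L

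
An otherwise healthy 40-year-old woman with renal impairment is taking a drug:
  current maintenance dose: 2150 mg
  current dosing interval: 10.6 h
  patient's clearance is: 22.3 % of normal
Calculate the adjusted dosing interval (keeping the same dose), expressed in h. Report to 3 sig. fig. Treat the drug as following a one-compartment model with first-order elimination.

47.5 h

To keep the same average steady-state level, dosing rate must scale with clearance.
CL ratio = 22.3 / 100 = 0.2230
New interval (same dose) = 10.6 / 0.2230 = 47.53 h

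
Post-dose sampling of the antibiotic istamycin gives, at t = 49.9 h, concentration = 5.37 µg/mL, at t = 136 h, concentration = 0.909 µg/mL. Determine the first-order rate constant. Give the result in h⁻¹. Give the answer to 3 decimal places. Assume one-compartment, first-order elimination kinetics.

k = ln(C₁/C₂) / (t₂ − t₁) = ln(5.37/0.909) / (136 − 49.9)
  = 1.776 / 86.10 = 0.02063 h⁻¹

0.021 h⁻¹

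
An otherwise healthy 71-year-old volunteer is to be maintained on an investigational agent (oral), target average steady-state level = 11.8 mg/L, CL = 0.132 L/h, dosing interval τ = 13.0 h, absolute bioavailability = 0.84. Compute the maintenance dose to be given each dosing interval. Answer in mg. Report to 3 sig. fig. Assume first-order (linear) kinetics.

24.1 mg

At steady state, F × (Dose/τ) = Css × CL.
Dose = Css × CL × τ / F = 11.8 × 0.1320 × 13.0 / 0.84 = 24.11 mg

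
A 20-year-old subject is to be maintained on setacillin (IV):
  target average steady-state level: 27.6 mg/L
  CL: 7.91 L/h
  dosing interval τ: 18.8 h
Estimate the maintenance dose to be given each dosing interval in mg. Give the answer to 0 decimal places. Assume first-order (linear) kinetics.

At steady state, Dose/τ = Css × CL.
Dose = Css × CL × τ = 27.6 × 7.910 × 18.8 = 4104 mg

4104 mg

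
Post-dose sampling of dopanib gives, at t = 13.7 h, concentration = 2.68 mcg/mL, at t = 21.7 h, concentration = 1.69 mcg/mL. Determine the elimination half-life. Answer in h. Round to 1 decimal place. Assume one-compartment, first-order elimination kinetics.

12.0 h

k = ln(C₁/C₂) / (t₂ − t₁) = ln(2.68/1.69) / (21.7 − 13.7)
  = 0.4611 / 8.000 = 0.05764 h⁻¹
t½ = ln2 / k = 0.693147 / 0.05764 = 12.03 h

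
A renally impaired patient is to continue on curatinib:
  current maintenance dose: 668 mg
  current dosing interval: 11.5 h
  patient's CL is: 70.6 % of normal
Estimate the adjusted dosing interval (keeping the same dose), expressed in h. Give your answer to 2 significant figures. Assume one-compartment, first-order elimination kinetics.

To keep the same average steady-state level, dosing rate must scale with clearance.
CL ratio = 70.6 / 100 = 0.7060
New interval (same dose) = 11.5 / 0.7060 = 16.29 h

16 h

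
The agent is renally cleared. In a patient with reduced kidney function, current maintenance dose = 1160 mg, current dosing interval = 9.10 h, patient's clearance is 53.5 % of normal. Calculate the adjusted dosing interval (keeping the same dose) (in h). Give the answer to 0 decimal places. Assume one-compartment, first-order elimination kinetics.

17 h

To keep the same average steady-state level, dosing rate must scale with clearance.
CL ratio = 53.5 / 100 = 0.5350
New interval (same dose) = 9.10 / 0.5350 = 17.01 h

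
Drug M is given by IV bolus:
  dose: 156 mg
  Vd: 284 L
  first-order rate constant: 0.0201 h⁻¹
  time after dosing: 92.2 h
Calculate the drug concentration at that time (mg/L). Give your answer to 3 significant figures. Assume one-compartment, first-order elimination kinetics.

0.0861 mg/L

C₀ = Dose / Vd = 156.0 / 284 = 0.5493 mg/L
C = C₀ · e^(−k·t) = 0.5493 × e^(−0.02010 × 92.2)
  = 0.5493 × 0.1567 = 0.08608 mg/L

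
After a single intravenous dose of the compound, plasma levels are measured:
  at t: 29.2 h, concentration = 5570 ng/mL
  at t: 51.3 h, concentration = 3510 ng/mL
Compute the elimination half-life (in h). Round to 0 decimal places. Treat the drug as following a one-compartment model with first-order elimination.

k = ln(C₁/C₂) / (t₂ − t₁) = ln(5570/3510) / (51.3 − 29.2)
  = 0.4618 / 22.10 = 0.02090 h⁻¹
t½ = ln2 / k = 0.693147 / 0.02090 = 33.16 h

33 h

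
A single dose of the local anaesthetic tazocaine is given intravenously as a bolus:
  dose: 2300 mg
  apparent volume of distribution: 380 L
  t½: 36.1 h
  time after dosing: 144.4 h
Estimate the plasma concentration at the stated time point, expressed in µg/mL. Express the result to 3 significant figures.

C₀ = Dose / Vd = 2300 / 380 = 6.053 mg/L
k = ln2 / t½ = 0.693147 / 36.1 = 0.01920 h⁻¹
t / t½ = 144.4 / 36.1 = 4 half-lives
C = C₀ × (1/2)^4 = 6.053 × 0.06250 = 0.3783 mg/L
(0.3783 mg/L = 0.3783 µg/mL)

0.378 µg/mL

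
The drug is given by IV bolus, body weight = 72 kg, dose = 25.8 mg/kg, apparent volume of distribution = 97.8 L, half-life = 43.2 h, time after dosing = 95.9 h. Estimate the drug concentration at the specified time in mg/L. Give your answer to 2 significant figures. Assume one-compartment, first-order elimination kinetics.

Total dose = 25.8 × 72 = 1858 mg
C₀ = Dose / Vd = 1858 / 97.8 = 19.00 mg/L
k = ln2 / t½ = 0.693147 / 43.2 = 0.01605 h⁻¹
C = C₀ · e^(−k·t) = 19.00 × e^(−0.01605 × 95.9)
  = 19.00 × 0.2146 = 4.077 mg/L

4.1 mg/L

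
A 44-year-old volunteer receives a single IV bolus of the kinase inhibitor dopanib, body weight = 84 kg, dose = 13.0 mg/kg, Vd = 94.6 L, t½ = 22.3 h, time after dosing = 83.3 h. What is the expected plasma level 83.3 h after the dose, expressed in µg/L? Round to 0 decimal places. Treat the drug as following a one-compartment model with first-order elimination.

867 µg/L

Total dose = 13.0 × 84 = 1092 mg
C₀ = Dose / Vd = 1092 / 94.6 = 11.54 mg/L
k = ln2 / t½ = 0.693147 / 22.3 = 0.03108 h⁻¹
C = C₀ · e^(−k·t) = 11.54 × e^(−0.03108 × 83.3)
  = 11.54 × 0.07510 = 0.8667 mg/L
Convert: 0.8667 mg/L × 1000 = 866.7 µg/L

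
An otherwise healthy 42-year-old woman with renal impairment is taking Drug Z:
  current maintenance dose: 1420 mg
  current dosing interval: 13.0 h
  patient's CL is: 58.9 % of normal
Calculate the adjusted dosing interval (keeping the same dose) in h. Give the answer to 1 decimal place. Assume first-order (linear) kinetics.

To keep the same average steady-state level, dosing rate must scale with clearance.
CL ratio = 58.9 / 100 = 0.5890
New interval (same dose) = 13.0 / 0.5890 = 22.07 h

22.1 h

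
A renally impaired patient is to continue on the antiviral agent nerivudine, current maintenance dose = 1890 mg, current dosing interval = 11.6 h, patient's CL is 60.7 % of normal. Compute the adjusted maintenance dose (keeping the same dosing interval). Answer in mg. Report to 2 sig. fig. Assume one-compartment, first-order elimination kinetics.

1100 mg

To keep the same average steady-state level, dosing rate must scale with clearance.
CL ratio = 60.7 / 100 = 0.6070
New dose (same interval) = 1890 × 0.6070 = 1147 mg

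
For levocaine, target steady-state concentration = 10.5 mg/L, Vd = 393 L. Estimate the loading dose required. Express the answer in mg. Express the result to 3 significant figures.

4130 mg

LD = Css × Vd = 10.5 × 393 = 4127 mg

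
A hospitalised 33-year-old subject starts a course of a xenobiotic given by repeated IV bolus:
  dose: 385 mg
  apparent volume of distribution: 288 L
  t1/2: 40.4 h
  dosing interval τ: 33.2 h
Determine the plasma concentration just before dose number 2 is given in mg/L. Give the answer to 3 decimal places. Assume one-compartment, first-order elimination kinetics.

C₀ per dose = Dose / Vd = 385 / 288 = 1.337 mg/L
k = ln2 / t½ = 0.693147 / 40.4 = 0.01716 h⁻¹
Fraction remaining after one interval: r = e^(−kτ) = e^(−0.01716 × 33.2) = 0.5657
Before dose 2, 1 dose has been given (aged 1τ).
C_trough = C₀ × r = 1.337 × 0.5657 = 0.7563 mg/L

0.756 mg/L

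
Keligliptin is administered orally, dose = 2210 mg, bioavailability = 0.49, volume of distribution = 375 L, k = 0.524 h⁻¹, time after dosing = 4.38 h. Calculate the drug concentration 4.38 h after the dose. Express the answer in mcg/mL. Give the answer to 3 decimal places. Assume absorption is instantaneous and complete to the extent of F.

Amount reaching circulation = F × Dose = 0.49 × 2210 = 1083 mg
C₀ = F·Dose / Vd = 1083 / 375 = 2.888 mg/L
C = C₀ · e^(−k·t) = 2.888 × e^(−0.5240 × 4.38)
  = 2.888 × 0.1007 = 0.2908 mg/L
(0.2908 mg/L = 0.2908 mcg/mL)

0.291 mcg/mL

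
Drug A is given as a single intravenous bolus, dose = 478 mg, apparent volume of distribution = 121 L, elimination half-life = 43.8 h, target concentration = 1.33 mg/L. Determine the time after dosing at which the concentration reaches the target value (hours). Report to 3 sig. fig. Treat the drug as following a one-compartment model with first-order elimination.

68.8 h

C₀ = Dose / Vd = 478.0 / 121 = 3.950 mg/L
k = ln2 / t½ = 0.693147 / 43.8 = 0.01583 h⁻¹
t = ln(C₀ / C) / k = ln(3.950 / 1.33) / 0.01583
  = ln(2.970) / 0.01583 = 1.089 / 0.01583 = 68.79 h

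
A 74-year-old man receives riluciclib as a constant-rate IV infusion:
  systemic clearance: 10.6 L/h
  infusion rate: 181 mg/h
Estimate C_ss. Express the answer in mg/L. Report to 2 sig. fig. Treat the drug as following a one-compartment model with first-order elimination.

At steady state Css = R₀ / CL = 181 / 10.60 = 17.08 mg/L

17 mg/L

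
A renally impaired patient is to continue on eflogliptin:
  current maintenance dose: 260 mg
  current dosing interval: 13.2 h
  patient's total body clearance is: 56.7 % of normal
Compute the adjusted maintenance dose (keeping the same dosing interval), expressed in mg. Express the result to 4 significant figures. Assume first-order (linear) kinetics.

To keep the same average steady-state level, dosing rate must scale with clearance.
CL ratio = 56.7 / 100 = 0.5670
New dose (same interval) = 260 × 0.5670 = 147.4 mg

147.4 mg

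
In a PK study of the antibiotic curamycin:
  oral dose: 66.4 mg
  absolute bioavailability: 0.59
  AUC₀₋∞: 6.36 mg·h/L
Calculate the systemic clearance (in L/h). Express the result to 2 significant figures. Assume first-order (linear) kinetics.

6.2 L/h

CL = F·Dose / AUC = 0.59 × 66.4 / 6.36 = 6.160 L/h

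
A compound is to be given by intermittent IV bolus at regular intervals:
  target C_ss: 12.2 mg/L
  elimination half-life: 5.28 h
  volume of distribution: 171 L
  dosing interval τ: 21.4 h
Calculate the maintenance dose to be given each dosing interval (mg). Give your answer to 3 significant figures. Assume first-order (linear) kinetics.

k = ln2 / t½ = 0.693147 / 5.28 = 0.1313 h⁻¹
CL = k × Vd = 0.1313 × 171 = 22.45 L/h
At steady state, Dose/τ = Css × CL.
Dose = Css × CL × τ = 12.2 × 22.45 × 21.4 = 5861 mg

5860 mg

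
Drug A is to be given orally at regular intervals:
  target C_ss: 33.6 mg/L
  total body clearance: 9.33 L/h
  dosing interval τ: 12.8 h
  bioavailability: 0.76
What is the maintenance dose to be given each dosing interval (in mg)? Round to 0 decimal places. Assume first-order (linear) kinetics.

5280 mg

At steady state, F × (Dose/τ) = Css × CL.
Dose = Css × CL × τ / F = 33.6 × 9.330 × 12.8 / 0.76 = 5280 mg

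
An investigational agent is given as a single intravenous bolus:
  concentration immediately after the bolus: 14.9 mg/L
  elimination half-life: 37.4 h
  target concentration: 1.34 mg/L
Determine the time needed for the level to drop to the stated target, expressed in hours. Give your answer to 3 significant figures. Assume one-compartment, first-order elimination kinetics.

k = ln2 / t½ = 0.693147 / 37.4 = 0.01853 h⁻¹
t = ln(C₀ / C) / k = ln(14.90 / 1.34) / 0.01853
  = ln(11.12) / 0.01853 = 2.409 / 0.01853 = 130.0 h

130 h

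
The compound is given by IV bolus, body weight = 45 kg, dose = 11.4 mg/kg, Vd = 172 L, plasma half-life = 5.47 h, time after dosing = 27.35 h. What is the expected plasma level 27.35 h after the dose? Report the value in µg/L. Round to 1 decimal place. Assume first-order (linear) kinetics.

93.2 µg/L

Total dose = 11.4 × 45 = 513.0 mg
C₀ = Dose / Vd = 513.0 / 172 = 2.983 mg/L
k = ln2 / t½ = 0.693147 / 5.47 = 0.1267 h⁻¹
t / t½ = 27.35 / 5.47 = 5 half-lives
C = C₀ × (1/2)^5 = 2.983 × 0.03125 = 0.09322 mg/L
Convert: 0.09322 mg/L × 1000 = 93.22 µg/L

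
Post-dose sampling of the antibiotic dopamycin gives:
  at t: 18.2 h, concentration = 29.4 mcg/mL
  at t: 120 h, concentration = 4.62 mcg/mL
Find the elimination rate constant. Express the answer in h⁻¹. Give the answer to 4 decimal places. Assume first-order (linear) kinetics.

k = ln(C₁/C₂) / (t₂ − t₁) = ln(29.4/4.62) / (120 − 18.2)
  = 1.851 / 101.8 = 0.01818 h⁻¹

0.0182 h⁻¹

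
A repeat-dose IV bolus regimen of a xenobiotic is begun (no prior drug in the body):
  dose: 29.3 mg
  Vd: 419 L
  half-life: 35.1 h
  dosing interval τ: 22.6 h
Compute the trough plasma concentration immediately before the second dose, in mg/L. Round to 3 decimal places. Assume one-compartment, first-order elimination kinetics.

0.045 mg/L

C₀ per dose = Dose / Vd = 29.3 / 419 = 0.06993 mg/L
k = ln2 / t½ = 0.693147 / 35.1 = 0.01975 h⁻¹
Fraction remaining after one interval: r = e^(−kτ) = e^(−0.01975 × 22.6) = 0.6400
Before dose 2, 1 dose has been given (aged 1τ).
C_trough = C₀ × r = 0.06993 × 0.6400 = 0.04476 mg/L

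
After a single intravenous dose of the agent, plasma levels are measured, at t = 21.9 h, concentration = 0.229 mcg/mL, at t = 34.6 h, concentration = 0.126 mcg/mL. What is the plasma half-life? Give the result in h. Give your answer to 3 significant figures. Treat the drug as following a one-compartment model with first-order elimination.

k = ln(C₁/C₂) / (t₂ − t₁) = ln(0.229/0.126) / (34.6 − 21.9)
  = 0.5974 / 12.70 = 0.04704 h⁻¹
t½ = ln2 / k = 0.693147 / 0.04704 = 14.74 h

14.7 h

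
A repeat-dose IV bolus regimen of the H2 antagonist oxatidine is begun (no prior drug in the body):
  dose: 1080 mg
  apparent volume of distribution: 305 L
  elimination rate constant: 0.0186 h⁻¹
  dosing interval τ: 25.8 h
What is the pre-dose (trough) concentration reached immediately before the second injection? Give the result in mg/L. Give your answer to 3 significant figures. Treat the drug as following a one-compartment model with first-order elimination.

C₀ per dose = Dose / Vd = 1080 / 305 = 3.541 mg/L
Fraction remaining after one interval: r = e^(−kτ) = e^(−0.01860 × 25.8) = 0.6189
Before dose 2, 1 dose has been given (aged 1τ).
C_trough = C₀ × r = 3.541 × 0.6189 = 2.192 mg/L

2.19 mg/L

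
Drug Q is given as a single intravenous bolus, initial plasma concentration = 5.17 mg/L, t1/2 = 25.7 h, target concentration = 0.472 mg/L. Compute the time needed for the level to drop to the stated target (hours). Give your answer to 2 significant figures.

89 h

k = ln2 / t½ = 0.693147 / 25.7 = 0.02697 h⁻¹
t = ln(C₀ / C) / k = ln(5.170 / 0.472) / 0.02697
  = ln(10.95) / 0.02697 = 2.393 / 0.02697 = 88.73 h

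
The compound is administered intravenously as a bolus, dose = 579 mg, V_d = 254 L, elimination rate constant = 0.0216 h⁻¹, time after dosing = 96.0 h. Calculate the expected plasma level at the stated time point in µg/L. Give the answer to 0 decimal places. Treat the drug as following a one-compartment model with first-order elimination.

C₀ = Dose / Vd = 579.0 / 254 = 2.280 mg/L
C = C₀ · e^(−k·t) = 2.280 × e^(−0.02160 × 96.0)
  = 2.280 × 0.1257 = 0.2866 mg/L
Convert: 0.2866 mg/L × 1000 = 286.6 µg/L

287 µg/L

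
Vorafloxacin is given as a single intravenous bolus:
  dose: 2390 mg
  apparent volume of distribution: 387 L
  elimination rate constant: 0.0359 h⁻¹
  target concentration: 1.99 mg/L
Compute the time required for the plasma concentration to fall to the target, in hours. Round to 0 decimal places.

32 h

C₀ = Dose / Vd = 2390 / 387 = 6.176 mg/L
t = ln(C₀ / C) / k = ln(6.176 / 1.99) / 0.03590
  = ln(3.104) / 0.03590 = 1.133 / 0.03590 = 31.56 h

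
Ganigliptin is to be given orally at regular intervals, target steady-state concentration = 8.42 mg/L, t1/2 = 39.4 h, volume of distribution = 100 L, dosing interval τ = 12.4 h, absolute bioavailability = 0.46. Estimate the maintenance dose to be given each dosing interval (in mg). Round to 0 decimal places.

k = ln2 / t½ = 0.693147 / 39.4 = 0.01759 h⁻¹
CL = k × Vd = 0.01759 × 100 = 1.759 L/h
At steady state, F × (Dose/τ) = Css × CL.
Dose = Css × CL × τ / F = 8.42 × 1.759 × 12.4 / 0.46 = 399.2 mg

399 mg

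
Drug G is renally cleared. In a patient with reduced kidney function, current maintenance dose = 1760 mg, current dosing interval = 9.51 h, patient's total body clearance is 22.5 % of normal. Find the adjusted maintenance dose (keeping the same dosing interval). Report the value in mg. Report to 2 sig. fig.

400 mg

To keep the same average steady-state level, dosing rate must scale with clearance.
CL ratio = 22.5 / 100 = 0.2250
New dose (same interval) = 1760 × 0.2250 = 396.0 mg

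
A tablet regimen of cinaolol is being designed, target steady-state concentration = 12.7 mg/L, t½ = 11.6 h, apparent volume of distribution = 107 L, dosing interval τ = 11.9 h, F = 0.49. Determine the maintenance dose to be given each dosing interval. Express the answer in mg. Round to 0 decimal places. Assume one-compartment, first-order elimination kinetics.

1972 mg

k = ln2 / t½ = 0.693147 / 11.6 = 0.05975 h⁻¹
CL = k × Vd = 0.05975 × 107 = 6.393 L/h
At steady state, F × (Dose/τ) = Css × CL.
Dose = Css × CL × τ / F = 12.7 × 6.393 × 11.9 / 0.49 = 1972 mg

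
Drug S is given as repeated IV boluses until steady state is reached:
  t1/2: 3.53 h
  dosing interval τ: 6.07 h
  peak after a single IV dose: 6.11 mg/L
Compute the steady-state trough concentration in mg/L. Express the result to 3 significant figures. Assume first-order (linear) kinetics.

k = ln2 / t½ = 0.693147 / 3.53 = 0.1964 h⁻¹
e^(−kτ) = e^(−0.1964 × 6.07) = 0.3036
Accumulation ratio R = 1 / (1 − e^(−kτ)) = 1 / (1 − 0.3036) = 1.436
Steady-state trough = C₀ × R × e^(−kτ) = 6.11 × 1.436 × 0.3036 = 2.664 mg/L

2.66 mg/L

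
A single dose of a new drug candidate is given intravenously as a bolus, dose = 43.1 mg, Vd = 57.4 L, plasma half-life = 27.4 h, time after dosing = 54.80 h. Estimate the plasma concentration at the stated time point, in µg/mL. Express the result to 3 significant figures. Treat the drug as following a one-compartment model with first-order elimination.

C₀ = Dose / Vd = 43.10 / 57.4 = 0.7509 mg/L
k = ln2 / t½ = 0.693147 / 27.4 = 0.02530 h⁻¹
t / t½ = 54.80 / 27.4 = 2 half-lives
C = C₀ × (1/2)^2 = 0.7509 × 0.2500 = 0.1877 mg/L
(0.1877 mg/L = 0.1877 µg/mL)

0.188 µg/mL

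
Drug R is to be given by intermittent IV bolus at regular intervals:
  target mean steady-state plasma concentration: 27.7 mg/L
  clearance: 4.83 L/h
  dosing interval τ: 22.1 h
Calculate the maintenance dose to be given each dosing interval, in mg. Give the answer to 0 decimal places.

At steady state, Dose/τ = Css × CL.
Dose = Css × CL × τ = 27.7 × 4.830 × 22.1 = 2957 mg

2957 mg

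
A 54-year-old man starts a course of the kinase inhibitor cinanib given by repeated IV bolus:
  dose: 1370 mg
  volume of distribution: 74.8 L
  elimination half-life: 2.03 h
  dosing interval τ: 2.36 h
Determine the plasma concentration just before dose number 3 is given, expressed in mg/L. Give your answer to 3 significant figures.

C₀ per dose = Dose / Vd = 1370 / 74.8 = 18.32 mg/L
k = ln2 / t½ = 0.693147 / 2.03 = 0.3415 h⁻¹
Fraction remaining after one interval: r = e^(−kτ) = e^(−0.3415 × 2.36) = 0.4467
Before dose 3, 2 doses have been given (aged 1τ, 2τ).
C_trough = C₀ × (r + r²) = 18.32 × (0.4467 + 0.1995) = 11.84 mg/L

11.8 mg/L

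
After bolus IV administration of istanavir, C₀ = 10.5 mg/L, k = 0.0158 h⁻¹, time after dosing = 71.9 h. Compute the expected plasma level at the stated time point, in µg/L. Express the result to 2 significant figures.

3400 µg/L

C = C₀ · e^(−k·t) = 10.50 × e^(−0.01580 × 71.9)
  = 10.50 × 0.3211 = 3.372 mg/L
Convert: 3.372 mg/L × 1000 = 3372 µg/L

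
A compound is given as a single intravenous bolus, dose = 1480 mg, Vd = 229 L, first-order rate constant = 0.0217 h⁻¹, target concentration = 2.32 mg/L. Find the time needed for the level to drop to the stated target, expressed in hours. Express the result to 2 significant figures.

C₀ = Dose / Vd = 1480 / 229 = 6.463 mg/L
t = ln(C₀ / C) / k = ln(6.463 / 2.32) / 0.02170
  = ln(2.786) / 0.02170 = 1.025 / 0.02170 = 47.24 h

47 h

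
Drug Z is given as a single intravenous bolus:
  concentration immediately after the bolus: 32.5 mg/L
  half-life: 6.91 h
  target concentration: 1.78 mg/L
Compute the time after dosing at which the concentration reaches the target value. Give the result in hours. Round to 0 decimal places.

29 h

k = ln2 / t½ = 0.693147 / 6.91 = 0.1003 h⁻¹
t = ln(C₀ / C) / k = ln(32.50 / 1.78) / 0.1003
  = ln(18.26) / 0.1003 = 2.905 / 0.1003 = 28.96 h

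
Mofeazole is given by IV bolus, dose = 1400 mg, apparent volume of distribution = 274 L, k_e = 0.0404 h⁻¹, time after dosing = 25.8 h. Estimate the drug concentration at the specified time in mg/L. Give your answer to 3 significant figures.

C₀ = Dose / Vd = 1400 / 274 = 5.109 mg/L
C = C₀ · e^(−k·t) = 5.109 × e^(−0.04040 × 25.8)
  = 5.109 × 0.3526 = 1.801 mg/L

1.80 mg/L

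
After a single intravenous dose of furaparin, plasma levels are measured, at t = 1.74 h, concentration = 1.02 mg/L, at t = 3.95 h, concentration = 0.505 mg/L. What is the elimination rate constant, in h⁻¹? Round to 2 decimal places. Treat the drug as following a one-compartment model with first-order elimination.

k = ln(C₁/C₂) / (t₂ − t₁) = ln(1.02/0.505) / (3.95 − 1.74)
  = 0.7030 / 2.210 = 0.3181 h⁻¹

0.32 h⁻¹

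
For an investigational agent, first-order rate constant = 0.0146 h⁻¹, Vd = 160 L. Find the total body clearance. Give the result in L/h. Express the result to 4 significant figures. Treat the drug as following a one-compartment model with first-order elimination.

2.336 L/h

CL = k × Vd = 0.0146 × 160 = 2.336 L/h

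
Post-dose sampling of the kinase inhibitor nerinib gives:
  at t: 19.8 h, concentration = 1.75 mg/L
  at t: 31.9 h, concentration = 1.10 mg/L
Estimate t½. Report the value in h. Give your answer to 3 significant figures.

k = ln(C₁/C₂) / (t₂ − t₁) = ln(1.75/1.10) / (31.9 − 19.8)
  = 0.4643 / 12.10 = 0.03837 h⁻¹
t½ = ln2 / k = 0.693147 / 0.03837 = 18.06 h

18.1 h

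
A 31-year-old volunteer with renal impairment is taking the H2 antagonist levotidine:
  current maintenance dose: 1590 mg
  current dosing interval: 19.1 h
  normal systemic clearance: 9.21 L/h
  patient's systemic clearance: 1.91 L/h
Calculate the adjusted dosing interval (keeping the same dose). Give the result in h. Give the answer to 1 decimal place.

92.1 h

To keep the same average steady-state level, dosing rate must scale with clearance.
CL ratio = 1.91 / 9.21 = 0.2074
New interval (same dose) = 19.1 / 0.2074 = 92.09 h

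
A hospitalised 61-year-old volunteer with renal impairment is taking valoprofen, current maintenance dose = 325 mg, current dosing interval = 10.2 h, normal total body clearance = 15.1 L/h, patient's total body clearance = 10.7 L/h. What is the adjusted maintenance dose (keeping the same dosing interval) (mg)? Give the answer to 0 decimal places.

To keep the same average steady-state level, dosing rate must scale with clearance.
CL ratio = 10.7 / 15.1 = 0.7086
New dose (same interval) = 325 × 0.7086 = 230.3 mg

230 mg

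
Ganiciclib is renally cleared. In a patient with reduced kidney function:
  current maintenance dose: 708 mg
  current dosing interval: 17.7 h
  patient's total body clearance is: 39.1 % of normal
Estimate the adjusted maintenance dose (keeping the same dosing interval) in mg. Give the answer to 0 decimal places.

277 mg

To keep the same average steady-state level, dosing rate must scale with clearance.
CL ratio = 39.1 / 100 = 0.3910
New dose (same interval) = 708 × 0.3910 = 276.8 mg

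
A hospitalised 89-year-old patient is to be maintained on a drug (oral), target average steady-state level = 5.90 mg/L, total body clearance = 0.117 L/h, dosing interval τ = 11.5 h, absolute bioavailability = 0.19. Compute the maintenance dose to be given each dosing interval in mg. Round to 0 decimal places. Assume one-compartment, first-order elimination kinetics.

42 mg

At steady state, F × (Dose/τ) = Css × CL.
Dose = Css × CL × τ / F = 5.90 × 0.1170 × 11.5 / 0.19 = 41.78 mg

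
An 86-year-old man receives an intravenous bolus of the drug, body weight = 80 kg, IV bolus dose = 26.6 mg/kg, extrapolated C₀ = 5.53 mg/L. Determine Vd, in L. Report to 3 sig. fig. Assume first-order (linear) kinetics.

Dose = 26.6 × 80 = 2128 mg
Vd = Dose / C₀ = 2128 / 5.53 = 384.8 L

385 L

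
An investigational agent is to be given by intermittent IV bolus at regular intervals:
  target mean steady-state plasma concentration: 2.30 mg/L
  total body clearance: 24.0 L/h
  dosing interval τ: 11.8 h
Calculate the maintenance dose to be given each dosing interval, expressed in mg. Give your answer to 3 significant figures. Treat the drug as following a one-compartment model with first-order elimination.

651 mg

At steady state, Dose/τ = Css × CL.
Dose = Css × CL × τ = 2.30 × 24.00 × 11.8 = 651.4 mg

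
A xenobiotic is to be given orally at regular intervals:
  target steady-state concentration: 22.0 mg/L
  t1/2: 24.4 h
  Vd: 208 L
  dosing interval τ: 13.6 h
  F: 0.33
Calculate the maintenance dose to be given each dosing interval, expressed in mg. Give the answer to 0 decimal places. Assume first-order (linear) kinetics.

k = ln2 / t½ = 0.693147 / 24.4 = 0.02841 h⁻¹
CL = k × Vd = 0.02841 × 208 = 5.909 L/h
At steady state, F × (Dose/τ) = Css × CL.
Dose = Css × CL × τ / F = 22.0 × 5.909 × 13.6 / 0.33 = 5357 mg

5357 mg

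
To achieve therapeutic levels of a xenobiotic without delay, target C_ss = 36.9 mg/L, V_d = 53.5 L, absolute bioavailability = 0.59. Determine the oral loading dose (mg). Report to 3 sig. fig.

3350 mg

LD = Css × Vd / F = 36.9 × 53.5 / 0.59 = 3346 mg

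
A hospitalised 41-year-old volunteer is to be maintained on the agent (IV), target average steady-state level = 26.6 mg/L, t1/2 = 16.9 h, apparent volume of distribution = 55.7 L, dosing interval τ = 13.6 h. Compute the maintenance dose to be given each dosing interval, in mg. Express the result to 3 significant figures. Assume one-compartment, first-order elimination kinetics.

826 mg

k = ln2 / t½ = 0.693147 / 16.9 = 0.04101 h⁻¹
CL = k × Vd = 0.04101 × 55.7 = 2.284 L/h
At steady state, Dose/τ = Css × CL.
Dose = Css × CL × τ = 26.6 × 2.284 × 13.6 = 826.3 mg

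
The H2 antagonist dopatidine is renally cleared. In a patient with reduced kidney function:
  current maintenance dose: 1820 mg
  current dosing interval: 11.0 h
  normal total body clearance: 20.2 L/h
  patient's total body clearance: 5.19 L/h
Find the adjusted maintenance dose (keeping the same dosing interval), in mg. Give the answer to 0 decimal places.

To keep the same average steady-state level, dosing rate must scale with clearance.
CL ratio = 5.19 / 20.2 = 0.2569
New dose (same interval) = 1820 × 0.2569 = 467.6 mg

468 mg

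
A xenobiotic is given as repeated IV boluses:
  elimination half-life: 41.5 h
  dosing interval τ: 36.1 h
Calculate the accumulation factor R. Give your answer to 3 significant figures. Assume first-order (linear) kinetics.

k = ln2 / t½ = 0.693147 / 41.5 = 0.01670 h⁻¹
e^(−kτ) = e^(−0.01670 × 36.1) = 0.5472
Accumulation ratio R = 1 / (1 − e^(−kτ)) = 1 / (1 − 0.5472) = 2.208

2.21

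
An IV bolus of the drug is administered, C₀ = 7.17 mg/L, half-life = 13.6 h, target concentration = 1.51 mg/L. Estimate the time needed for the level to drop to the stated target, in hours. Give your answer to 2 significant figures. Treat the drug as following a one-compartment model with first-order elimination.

31 h

k = ln2 / t½ = 0.693147 / 13.6 = 0.05097 h⁻¹
t = ln(C₀ / C) / k = ln(7.170 / 1.51) / 0.05097
  = ln(4.748) / 0.05097 = 1.558 / 0.05097 = 30.57 h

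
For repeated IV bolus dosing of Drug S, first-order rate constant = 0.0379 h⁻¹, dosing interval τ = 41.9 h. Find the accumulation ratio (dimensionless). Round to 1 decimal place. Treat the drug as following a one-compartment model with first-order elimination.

1.3

e^(−kτ) = e^(−0.03790 × 41.9) = 0.2043
Accumulation ratio R = 1 / (1 − e^(−kτ)) = 1 / (1 − 0.2043) = 1.257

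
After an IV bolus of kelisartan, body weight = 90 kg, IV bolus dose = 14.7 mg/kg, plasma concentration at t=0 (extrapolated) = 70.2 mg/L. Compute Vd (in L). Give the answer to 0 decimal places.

19 L

Dose = 14.7 × 90 = 1323 mg
Vd = Dose / C₀ = 1323 / 70.2 = 18.85 L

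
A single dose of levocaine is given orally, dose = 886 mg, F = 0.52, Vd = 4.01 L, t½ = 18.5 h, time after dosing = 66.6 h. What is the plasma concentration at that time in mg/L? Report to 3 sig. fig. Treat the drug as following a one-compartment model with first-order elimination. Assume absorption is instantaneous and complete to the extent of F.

Amount reaching circulation = F × Dose = 0.52 × 886.0 = 460.7 mg
C₀ = F·Dose / Vd = 460.7 / 4.01 = 114.9 mg/L
k = ln2 / t½ = 0.693147 / 18.5 = 0.03747 h⁻¹
C = C₀ · e^(−k·t) = 114.9 × e^(−0.03747 × 66.6)
  = 114.9 × 0.08246 = 9.475 mg/L

9.48 mg/L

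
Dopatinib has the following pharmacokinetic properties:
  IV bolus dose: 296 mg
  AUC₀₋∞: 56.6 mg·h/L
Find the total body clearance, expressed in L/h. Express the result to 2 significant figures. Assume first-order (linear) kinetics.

5.2 L/h

CL = Dose / AUC = 296 / 56.6 = 5.230 L/h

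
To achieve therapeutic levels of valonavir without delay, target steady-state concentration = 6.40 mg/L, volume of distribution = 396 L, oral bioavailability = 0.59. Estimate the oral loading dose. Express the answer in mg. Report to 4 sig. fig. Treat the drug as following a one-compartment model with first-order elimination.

4296 mg

LD = Css × Vd / F = 6.40 × 396 / 0.59 = 4296 mg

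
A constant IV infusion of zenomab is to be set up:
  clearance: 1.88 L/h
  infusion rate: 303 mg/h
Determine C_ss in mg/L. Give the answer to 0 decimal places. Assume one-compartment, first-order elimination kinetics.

At steady state Css = R₀ / CL = 303 / 1.880 = 161.2 mg/L

161 mg/L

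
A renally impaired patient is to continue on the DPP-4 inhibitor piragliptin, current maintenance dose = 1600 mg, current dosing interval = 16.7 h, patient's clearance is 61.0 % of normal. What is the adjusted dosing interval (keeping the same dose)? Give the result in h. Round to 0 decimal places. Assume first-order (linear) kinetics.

27 h

To keep the same average steady-state level, dosing rate must scale with clearance.
CL ratio = 61.0 / 100 = 0.6100
New interval (same dose) = 16.7 / 0.6100 = 27.38 h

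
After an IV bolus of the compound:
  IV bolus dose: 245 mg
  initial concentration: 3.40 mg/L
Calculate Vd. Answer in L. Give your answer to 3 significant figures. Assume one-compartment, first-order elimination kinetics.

72.1 L

Vd = Dose / C₀ = 245.0 / 3.40 = 72.06 L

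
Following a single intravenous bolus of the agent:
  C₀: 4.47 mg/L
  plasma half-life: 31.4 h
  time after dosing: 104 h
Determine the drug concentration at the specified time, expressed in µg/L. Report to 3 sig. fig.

450 µg/L

k = ln2 / t½ = 0.693147 / 31.4 = 0.02207 h⁻¹
C = C₀ · e^(−k·t) = 4.470 × e^(−0.02207 × 104)
  = 4.470 × 0.1007 = 0.4501 mg/L
Convert: 0.4501 mg/L × 1000 = 450.1 µg/L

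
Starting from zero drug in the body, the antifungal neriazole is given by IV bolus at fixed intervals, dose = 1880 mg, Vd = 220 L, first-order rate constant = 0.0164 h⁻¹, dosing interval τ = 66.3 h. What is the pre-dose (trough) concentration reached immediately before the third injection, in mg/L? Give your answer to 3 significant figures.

3.85 mg/L

C₀ per dose = Dose / Vd = 1880 / 220 = 8.545 mg/L
Fraction remaining after one interval: r = e^(−kτ) = e^(−0.01640 × 66.3) = 0.3371
Before dose 3, 2 doses have been given (aged 1τ, 2τ).
C_trough = C₀ × (r + r²) = 8.545 × (0.3371 + 0.1136) = 3.851 mg/L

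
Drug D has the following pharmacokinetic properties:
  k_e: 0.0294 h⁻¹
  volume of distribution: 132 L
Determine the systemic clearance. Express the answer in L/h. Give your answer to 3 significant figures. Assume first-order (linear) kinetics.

3.88 L/h

CL = k × Vd = 0.0294 × 132 = 3.881 L/h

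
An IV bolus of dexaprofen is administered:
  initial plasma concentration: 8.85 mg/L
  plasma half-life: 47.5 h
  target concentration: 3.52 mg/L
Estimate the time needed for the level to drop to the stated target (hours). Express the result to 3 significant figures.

63.2 h

k = ln2 / t½ = 0.693147 / 47.5 = 0.01459 h⁻¹
t = ln(C₀ / C) / k = ln(8.850 / 3.52) / 0.01459
  = ln(2.514) / 0.01459 = 0.9219 / 0.01459 = 63.19 h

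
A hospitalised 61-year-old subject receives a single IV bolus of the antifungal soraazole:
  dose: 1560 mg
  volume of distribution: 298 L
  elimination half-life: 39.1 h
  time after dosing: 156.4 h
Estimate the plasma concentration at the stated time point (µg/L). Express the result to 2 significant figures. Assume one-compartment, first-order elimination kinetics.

C₀ = Dose / Vd = 1560 / 298 = 5.235 mg/L
k = ln2 / t½ = 0.693147 / 39.1 = 0.01773 h⁻¹
t / t½ = 156.4 / 39.1 = 4 half-lives
C = C₀ × (1/2)^4 = 5.235 × 0.06250 = 0.3272 mg/L
Convert: 0.3272 mg/L × 1000 = 327.2 µg/L

330 µg/L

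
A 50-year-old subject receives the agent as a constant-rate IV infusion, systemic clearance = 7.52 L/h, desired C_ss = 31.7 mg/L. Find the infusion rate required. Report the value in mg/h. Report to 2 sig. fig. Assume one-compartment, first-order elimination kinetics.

At steady state, infusion rate R₀ = Css × CL = 31.7 × 7.520 = 238.4 mg/h

240 mg/h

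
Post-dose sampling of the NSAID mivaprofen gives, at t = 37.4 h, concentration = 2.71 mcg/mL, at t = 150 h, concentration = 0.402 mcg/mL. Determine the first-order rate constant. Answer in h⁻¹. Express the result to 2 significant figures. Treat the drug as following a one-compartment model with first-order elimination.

k = ln(C₁/C₂) / (t₂ − t₁) = ln(2.71/0.402) / (150 − 37.4)
  = 1.908 / 112.6 = 0.01694 h⁻¹

0.017 h⁻¹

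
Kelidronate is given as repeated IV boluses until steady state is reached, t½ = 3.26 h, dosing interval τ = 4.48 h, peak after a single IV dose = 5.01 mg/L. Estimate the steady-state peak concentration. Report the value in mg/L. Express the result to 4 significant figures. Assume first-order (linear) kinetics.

8.156 mg/L

k = ln2 / t½ = 0.693147 / 3.26 = 0.2126 h⁻¹
e^(−kτ) = e^(−0.2126 × 4.48) = 0.3858
Accumulation ratio R = 1 / (1 − e^(−kτ)) = 1 / (1 − 0.3858) = 1.628
Steady-state peak = C₀ × R = 5.01 × 1.628 = 8.156 mg/L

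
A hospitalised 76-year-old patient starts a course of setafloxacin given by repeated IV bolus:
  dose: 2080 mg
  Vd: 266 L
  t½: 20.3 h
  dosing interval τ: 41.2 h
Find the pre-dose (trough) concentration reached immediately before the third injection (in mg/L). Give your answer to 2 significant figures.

C₀ per dose = Dose / Vd = 2080 / 266 = 7.820 mg/L
k = ln2 / t½ = 0.693147 / 20.3 = 0.03415 h⁻¹
Fraction remaining after one interval: r = e^(−kτ) = e^(−0.03415 × 41.2) = 0.2449
Before dose 3, 2 doses have been given (aged 1τ, 2τ).
C_trough = C₀ × (r + r²) = 7.820 × (0.2449 + 0.05998) = 2.384 mg/L

2.4 mg/L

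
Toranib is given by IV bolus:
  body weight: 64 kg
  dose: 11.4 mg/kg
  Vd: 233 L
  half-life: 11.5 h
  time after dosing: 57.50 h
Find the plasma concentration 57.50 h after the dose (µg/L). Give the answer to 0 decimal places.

Total dose = 11.4 × 64 = 729.6 mg
C₀ = Dose / Vd = 729.6 / 233 = 3.131 mg/L
k = ln2 / t½ = 0.693147 / 11.5 = 0.06027 h⁻¹
t / t½ = 57.50 / 11.5 = 5 half-lives
C = C₀ × (1/2)^5 = 3.131 × 0.03125 = 0.09784 mg/L
Convert: 0.09784 mg/L × 1000 = 97.84 µg/L

98 µg/L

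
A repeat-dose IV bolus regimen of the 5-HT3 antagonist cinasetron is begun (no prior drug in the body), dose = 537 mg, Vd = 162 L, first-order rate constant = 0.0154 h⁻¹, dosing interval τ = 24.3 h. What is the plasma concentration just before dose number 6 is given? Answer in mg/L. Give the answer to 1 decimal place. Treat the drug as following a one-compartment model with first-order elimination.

C₀ per dose = Dose / Vd = 537 / 162 = 3.315 mg/L
Fraction remaining after one interval: r = e^(−kτ) = e^(−0.01540 × 24.3) = 0.6878
Before dose 6, 5 doses have been given (aged 1τ, 2τ, 3τ, 4τ, 5τ).
C_trough = C₀ × (r + r² + … + r^5) = C₀ × r(1−r^5)/(1−r)
        = 3.315 × 0.6878 × (1 − 0.1539) / (1 − 0.6878) = 6.179 mg/L

6.2 mg/L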